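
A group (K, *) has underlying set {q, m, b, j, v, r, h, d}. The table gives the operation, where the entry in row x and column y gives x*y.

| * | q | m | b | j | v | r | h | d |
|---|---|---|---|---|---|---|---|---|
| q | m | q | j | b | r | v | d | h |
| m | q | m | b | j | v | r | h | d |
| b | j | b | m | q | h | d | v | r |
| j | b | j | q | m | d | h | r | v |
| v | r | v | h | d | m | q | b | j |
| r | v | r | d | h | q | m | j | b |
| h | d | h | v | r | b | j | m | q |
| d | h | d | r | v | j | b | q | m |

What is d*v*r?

d*v = j
j*r = h

h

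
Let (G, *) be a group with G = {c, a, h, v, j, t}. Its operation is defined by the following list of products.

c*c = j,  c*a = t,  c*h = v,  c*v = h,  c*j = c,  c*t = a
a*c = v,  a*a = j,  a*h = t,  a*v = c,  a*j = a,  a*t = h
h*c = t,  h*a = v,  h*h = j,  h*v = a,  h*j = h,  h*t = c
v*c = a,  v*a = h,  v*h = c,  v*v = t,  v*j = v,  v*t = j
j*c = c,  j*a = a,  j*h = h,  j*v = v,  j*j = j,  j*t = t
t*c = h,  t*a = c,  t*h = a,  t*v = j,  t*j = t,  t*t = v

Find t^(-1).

v

First locate the identity: row j matches the header, so j is the identity.
Scan row t for j: t * v = j. Hence t^(-1) = v.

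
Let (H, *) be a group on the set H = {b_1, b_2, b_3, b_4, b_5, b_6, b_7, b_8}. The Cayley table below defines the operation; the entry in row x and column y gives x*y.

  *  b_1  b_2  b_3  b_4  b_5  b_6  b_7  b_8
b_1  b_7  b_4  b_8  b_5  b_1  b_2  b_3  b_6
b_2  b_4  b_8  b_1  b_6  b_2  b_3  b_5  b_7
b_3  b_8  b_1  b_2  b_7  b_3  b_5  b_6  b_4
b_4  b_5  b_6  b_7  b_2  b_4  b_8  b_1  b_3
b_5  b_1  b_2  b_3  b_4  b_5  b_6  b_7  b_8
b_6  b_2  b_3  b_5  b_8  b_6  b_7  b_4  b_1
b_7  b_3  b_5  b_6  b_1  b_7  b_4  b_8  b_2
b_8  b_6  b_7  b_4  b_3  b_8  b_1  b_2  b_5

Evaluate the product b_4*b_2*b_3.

b_5

b_4*b_2 = b_6
b_6*b_3 = b_5
(Structurally, H here is isomorphic to the cyclic group Z_8.)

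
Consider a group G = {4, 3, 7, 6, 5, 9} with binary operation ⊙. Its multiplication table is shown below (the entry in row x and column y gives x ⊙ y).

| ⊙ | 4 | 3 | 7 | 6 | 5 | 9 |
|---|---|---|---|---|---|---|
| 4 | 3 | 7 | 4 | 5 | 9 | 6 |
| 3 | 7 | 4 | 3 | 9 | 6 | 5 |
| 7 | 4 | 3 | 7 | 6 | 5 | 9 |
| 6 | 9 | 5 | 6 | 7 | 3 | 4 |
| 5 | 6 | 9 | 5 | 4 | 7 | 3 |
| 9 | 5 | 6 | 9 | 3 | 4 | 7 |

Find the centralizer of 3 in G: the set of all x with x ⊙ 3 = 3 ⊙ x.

Compare row 3 with column 3 entry by entry.
4 ⊙ 3 = 7 = 3 ⊙ 4, so 4 commutes with 3.
9 ⊙ 3 = 6 but 3 ⊙ 9 = 5, so 9 does not.
Collecting the elements that commute with 3: C(3) = {3, 4, 7}.

{3, 4, 7}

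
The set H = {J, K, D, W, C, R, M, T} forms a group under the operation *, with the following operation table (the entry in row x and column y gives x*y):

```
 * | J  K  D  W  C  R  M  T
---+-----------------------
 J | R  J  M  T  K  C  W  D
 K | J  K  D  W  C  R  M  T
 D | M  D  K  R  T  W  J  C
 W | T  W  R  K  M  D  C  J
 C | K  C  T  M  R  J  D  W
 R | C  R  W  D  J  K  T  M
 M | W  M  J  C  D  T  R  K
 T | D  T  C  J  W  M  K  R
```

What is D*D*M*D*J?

R

D*D = K
K*M = M
M*D = J
J*J = R
(Structurally, H here is isomorphic to Z_2 x Z_4.)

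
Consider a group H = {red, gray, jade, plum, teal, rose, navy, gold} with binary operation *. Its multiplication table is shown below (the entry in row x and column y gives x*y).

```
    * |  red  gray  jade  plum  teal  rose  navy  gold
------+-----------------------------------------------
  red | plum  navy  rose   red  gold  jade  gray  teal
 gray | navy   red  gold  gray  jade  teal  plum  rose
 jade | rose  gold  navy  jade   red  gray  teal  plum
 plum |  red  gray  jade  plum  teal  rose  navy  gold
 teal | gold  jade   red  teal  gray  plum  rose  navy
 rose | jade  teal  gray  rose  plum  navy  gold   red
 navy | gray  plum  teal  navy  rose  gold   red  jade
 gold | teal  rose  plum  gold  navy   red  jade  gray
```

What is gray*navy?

Read row gray, column navy: gray*navy = plum.

plum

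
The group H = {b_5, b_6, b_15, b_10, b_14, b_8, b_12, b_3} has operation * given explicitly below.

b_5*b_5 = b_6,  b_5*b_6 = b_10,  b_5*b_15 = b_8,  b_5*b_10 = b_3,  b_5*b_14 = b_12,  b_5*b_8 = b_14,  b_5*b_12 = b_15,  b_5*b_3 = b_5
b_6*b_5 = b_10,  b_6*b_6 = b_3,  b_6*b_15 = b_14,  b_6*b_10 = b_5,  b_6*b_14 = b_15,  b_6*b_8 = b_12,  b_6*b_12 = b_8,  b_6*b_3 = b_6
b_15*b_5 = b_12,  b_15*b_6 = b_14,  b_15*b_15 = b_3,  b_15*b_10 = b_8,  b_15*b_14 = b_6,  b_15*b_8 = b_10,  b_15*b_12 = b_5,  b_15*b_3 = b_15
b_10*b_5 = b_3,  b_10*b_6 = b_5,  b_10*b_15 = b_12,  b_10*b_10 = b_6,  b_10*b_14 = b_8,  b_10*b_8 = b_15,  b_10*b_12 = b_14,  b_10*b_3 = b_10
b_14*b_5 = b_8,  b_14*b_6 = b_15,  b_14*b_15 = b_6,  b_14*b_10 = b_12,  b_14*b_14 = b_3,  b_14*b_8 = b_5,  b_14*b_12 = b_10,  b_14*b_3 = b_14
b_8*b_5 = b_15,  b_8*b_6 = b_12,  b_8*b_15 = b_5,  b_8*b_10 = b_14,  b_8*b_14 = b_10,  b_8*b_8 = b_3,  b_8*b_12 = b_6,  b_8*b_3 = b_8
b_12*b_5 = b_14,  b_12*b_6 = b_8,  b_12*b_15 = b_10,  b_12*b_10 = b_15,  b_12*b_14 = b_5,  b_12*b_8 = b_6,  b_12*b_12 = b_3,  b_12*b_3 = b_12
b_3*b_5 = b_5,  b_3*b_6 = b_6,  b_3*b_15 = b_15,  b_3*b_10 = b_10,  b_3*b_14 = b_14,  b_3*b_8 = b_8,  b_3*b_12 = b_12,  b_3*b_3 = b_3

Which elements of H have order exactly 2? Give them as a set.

{b_12, b_14, b_15, b_6, b_8}

Identity is b_3. Compute the order of each non-identity element by repeated multiplication:
  b_5: b_5 → b_6 → b_10 → b_3  (order 4)
  b_6: b_6 → b_3  (order 2)
  b_15: b_15 → b_3  (order 2)
  b_10: b_10 → b_6 → b_5 → b_3  (order 4)
  b_14: b_14 → b_3  (order 2)
  b_8: b_8 → b_3  (order 2)
  b_12: b_12 → b_3  (order 2)
Elements of order 2: {b_12, b_14, b_15, b_6, b_8}.
(Structurally, H here is isomorphic to the dihedral group D_4.)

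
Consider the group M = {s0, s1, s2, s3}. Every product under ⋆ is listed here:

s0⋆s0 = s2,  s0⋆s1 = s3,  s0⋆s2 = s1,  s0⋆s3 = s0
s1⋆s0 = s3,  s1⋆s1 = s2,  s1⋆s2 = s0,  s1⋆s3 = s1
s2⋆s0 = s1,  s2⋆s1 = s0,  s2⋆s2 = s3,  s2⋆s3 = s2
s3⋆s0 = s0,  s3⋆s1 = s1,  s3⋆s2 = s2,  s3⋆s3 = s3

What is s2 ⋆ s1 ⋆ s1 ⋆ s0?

s2 ⋆ s1 = s0
s0 ⋆ s1 = s3
s3 ⋆ s0 = s0

s0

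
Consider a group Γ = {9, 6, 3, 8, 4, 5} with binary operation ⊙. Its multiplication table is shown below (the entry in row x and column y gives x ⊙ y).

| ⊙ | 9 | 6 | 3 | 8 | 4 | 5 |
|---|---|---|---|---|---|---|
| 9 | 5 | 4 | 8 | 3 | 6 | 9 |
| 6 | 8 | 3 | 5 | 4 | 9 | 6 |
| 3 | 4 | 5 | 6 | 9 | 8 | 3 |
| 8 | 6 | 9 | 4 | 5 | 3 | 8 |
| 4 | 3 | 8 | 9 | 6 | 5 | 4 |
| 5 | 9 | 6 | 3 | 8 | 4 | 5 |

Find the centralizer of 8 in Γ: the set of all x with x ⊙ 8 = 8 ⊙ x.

Compare row 8 with column 8 entry by entry.
3 ⊙ 8 = 9 but 8 ⊙ 3 = 4, so 3 does not.
Collecting the elements that commute with 8: C(8) = {5, 8}.

{5, 8}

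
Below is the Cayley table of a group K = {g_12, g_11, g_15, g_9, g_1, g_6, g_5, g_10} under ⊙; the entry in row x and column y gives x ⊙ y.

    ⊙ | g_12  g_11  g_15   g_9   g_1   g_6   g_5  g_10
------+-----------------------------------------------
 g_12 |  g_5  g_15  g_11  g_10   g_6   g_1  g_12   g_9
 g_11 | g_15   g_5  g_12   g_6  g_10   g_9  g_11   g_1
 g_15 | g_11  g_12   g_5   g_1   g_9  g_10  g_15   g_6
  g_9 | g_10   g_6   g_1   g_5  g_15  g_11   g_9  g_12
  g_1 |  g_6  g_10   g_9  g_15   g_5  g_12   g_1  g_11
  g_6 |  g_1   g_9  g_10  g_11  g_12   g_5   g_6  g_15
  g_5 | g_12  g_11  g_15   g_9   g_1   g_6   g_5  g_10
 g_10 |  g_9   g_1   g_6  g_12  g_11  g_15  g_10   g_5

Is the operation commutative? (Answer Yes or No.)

Check whether the table is symmetric across its main diagonal.
Every entry (row x, col y) equals the entry (row y, col x), so K is abelian.
(In fact K ≅ the elementary abelian group (Z_2)^3.)

Yes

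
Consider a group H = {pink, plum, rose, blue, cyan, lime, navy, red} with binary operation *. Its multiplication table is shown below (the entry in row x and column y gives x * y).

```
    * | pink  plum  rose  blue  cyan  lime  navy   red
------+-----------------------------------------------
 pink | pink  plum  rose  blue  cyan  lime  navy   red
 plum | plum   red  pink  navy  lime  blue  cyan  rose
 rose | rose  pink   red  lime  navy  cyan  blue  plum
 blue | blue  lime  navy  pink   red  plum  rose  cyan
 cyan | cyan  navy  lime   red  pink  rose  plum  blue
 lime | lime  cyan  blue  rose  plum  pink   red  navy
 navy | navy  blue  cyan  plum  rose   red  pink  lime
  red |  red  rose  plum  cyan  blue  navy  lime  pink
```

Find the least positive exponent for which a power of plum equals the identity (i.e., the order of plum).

The identity element is pink (its row matches the header).
plum^1 = plum
plum^2 = plum * plum = red
plum^3 = red * plum = rose
plum^4 = rose * plum = pink
The first power of plum equal to the identity is plum^4, so ord(plum) = 4.

4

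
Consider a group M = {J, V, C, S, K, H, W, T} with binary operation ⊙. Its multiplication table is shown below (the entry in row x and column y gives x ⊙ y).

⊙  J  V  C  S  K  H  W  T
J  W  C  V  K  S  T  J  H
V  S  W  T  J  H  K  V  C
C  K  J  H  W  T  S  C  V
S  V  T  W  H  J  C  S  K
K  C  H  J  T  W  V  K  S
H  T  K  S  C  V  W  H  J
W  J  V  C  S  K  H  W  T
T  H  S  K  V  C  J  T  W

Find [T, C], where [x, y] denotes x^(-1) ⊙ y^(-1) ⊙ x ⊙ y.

Identity is W; from the table T^(-1) = T and C^(-1) = S.
T ⊙ S = V
V ⊙ T = C
C ⊙ C = H

H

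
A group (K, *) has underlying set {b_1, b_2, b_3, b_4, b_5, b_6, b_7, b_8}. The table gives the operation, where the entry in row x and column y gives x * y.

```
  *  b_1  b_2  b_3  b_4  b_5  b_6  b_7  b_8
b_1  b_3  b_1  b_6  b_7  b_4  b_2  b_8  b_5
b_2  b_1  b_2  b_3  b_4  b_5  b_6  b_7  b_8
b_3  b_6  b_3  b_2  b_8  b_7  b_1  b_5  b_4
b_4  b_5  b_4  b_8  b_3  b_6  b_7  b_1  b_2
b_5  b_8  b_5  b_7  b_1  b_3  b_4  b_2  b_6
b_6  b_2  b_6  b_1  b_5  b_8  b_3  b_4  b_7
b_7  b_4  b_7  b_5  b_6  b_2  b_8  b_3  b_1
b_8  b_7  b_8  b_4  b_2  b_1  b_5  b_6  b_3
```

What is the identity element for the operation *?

b_2

The identity e satisfies e * x = x for all x, so its row in the table reproduces the column headers.
Row b_2 reads: b_1, b_2, b_3, b_4, b_5, b_6, b_7, b_8 — exactly the header order. So b_2 is the identity.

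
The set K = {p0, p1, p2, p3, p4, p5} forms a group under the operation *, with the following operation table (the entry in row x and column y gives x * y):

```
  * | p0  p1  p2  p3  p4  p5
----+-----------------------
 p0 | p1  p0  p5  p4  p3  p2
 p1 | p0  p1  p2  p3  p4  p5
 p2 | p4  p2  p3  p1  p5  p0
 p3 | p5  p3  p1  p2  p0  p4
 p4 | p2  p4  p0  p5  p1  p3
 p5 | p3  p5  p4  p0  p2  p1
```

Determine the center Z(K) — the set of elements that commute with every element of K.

{p1}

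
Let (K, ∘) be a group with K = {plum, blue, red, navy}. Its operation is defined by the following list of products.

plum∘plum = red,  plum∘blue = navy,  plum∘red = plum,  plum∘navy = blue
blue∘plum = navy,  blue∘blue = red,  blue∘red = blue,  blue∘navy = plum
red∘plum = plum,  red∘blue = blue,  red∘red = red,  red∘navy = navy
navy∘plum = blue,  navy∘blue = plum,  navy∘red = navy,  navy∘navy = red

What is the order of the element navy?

The identity element is red (its row matches the header).
navy^1 = navy
navy^2 = navy ∘ navy = red
The first power of navy equal to the identity is navy^2, so ord(navy) = 2.

2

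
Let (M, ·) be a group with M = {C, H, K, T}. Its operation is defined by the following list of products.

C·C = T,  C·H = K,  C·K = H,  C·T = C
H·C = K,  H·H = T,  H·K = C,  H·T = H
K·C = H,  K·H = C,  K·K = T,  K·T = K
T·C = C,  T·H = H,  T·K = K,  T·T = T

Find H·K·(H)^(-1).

K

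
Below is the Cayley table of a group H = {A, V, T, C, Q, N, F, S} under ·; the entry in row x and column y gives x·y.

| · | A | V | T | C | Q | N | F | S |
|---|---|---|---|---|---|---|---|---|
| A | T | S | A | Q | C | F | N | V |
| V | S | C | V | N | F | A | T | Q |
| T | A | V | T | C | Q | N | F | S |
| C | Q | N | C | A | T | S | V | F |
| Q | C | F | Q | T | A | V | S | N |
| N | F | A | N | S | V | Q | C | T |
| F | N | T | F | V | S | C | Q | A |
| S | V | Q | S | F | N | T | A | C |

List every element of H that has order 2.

{A}

Identity is T. Compute the order of each non-identity element by repeated multiplication:
  A: A → T  (order 2)
  V: V → C → N → A → S → Q → F → T  (order 8)
  C: C → A → Q → T  (order 4)
  Q: Q → A → C → T  (order 4)
  N: N → Q → V → A → F → C → S → T  (order 8)
  F: F → Q → S → A → N → C → V → T  (order 8)
  S: S → C → F → A → V → Q → N → T  (order 8)
Elements of order 2: {A}.
(Structurally, H here is isomorphic to the cyclic group Z_8.)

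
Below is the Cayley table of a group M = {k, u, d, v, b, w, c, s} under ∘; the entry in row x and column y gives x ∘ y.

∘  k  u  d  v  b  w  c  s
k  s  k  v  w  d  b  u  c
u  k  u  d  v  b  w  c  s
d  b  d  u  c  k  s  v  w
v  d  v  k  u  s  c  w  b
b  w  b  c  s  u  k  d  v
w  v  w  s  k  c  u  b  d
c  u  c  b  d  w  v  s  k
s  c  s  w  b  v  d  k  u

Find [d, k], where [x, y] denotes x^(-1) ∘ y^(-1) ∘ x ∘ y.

Identity is u; from the table d^(-1) = d and k^(-1) = c.
d ∘ c = v
v ∘ d = k
k ∘ k = s

s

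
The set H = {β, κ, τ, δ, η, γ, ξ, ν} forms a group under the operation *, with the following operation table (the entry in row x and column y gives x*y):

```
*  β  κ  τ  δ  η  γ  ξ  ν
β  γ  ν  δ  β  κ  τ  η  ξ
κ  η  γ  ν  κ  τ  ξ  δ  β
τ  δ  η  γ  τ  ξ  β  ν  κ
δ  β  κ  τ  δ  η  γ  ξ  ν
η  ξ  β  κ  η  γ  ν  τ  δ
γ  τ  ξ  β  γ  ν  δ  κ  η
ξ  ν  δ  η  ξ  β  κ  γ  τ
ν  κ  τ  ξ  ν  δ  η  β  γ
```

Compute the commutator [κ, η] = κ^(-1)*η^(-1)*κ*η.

γ

Identity is δ; from the table κ^(-1) = ξ and η^(-1) = ν.
ξ*ν = τ
τ*κ = η
η*η = γ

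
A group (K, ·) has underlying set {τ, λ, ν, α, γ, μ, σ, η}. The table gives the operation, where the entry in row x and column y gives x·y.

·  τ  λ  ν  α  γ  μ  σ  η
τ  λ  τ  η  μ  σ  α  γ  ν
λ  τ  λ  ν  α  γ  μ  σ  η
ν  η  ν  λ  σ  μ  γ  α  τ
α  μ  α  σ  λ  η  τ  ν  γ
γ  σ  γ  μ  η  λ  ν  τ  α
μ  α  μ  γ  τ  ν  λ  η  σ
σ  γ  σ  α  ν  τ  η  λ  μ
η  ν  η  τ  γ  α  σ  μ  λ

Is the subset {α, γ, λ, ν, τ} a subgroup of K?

No

γ·α = η, which is not in {α, γ, λ, ν, τ}.
The subset is not closed under ·, so it is not a subgroup.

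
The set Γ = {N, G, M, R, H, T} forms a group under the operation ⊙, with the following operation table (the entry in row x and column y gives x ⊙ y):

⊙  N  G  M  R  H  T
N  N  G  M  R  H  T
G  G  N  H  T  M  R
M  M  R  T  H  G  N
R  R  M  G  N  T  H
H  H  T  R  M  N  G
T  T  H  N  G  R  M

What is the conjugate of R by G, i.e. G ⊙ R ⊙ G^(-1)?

H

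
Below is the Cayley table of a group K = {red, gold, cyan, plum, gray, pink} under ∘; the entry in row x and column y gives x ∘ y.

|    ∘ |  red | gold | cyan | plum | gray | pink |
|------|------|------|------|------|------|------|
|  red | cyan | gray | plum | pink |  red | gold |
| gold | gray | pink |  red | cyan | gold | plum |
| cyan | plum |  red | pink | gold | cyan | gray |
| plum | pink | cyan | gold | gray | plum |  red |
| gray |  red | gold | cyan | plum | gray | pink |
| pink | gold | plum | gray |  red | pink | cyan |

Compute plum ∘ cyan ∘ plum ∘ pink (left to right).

plum ∘ cyan = gold
gold ∘ plum = cyan
cyan ∘ pink = gray

gray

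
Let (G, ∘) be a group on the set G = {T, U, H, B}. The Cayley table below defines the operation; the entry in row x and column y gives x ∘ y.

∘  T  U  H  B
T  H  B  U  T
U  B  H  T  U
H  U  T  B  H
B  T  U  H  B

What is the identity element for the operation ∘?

B

The identity e satisfies e ∘ x = x for all x, so its row in the table reproduces the column headers.
Row B reads: T, U, H, B — exactly the header order. So B is the identity.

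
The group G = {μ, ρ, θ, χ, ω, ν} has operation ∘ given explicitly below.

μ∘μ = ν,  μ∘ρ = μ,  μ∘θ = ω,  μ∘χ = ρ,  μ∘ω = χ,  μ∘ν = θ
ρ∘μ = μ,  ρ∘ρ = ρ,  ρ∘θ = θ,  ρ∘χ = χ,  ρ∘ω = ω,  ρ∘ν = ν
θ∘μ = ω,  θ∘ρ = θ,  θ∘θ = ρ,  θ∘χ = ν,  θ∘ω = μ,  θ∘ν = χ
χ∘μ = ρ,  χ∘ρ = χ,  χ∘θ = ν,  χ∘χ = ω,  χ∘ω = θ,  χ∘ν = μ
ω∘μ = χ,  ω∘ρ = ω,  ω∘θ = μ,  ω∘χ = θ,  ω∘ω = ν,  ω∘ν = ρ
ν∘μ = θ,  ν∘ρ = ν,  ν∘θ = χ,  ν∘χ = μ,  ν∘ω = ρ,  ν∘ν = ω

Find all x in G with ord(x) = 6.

Identity is ρ. Compute the order of each non-identity element by repeated multiplication:
  μ: μ → ν → θ → ω → χ → ρ  (order 6)
  θ: θ → ρ  (order 2)
  χ: χ → ω → θ → ν → μ → ρ  (order 6)
  ω: ω → ν → ρ  (order 3)
  ν: ν → ω → ρ  (order 3)
Elements of order 6: {μ, χ}.

{μ, χ}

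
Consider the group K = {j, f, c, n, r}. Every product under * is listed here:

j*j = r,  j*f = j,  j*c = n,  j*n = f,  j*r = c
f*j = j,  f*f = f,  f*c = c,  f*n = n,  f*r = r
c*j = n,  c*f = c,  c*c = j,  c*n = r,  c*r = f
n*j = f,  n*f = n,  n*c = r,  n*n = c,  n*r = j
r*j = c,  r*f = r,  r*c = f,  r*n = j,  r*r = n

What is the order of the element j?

The identity element is f (its row matches the header).
j^1 = j
j^2 = j*j = r
j^3 = r*j = c
j^4 = c*j = n
j^5 = n*j = f
The first power of j equal to the identity is j^5, so ord(j) = 5.
(Structurally, K here is isomorphic to the cyclic group Z_5.)

5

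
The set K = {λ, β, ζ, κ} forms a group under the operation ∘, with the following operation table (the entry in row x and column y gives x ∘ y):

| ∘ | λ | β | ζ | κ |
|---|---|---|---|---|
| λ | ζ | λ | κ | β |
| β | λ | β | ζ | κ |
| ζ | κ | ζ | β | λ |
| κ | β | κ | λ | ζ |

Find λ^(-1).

κ

First locate the identity: row β matches the header, so β is the identity.
Scan row λ for β: λ ∘ κ = β. Hence λ^(-1) = κ.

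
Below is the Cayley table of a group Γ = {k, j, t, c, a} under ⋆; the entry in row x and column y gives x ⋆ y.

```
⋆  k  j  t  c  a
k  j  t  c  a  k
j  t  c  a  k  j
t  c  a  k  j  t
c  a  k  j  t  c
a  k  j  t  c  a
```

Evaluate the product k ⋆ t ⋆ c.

k ⋆ t = c
c ⋆ c = t
(Structurally, Γ here is isomorphic to the cyclic group Z_5.)

t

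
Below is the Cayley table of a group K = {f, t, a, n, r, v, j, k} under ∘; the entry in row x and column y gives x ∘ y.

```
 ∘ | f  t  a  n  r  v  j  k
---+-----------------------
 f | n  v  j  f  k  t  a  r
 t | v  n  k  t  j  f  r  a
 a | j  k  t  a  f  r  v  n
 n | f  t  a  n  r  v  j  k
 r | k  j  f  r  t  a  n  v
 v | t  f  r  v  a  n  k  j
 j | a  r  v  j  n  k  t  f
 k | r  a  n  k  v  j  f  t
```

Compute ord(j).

4

The identity element is n (its row matches the header).
j^1 = j
j^2 = j ∘ j = t
j^3 = t ∘ j = r
j^4 = r ∘ j = n
The first power of j equal to the identity is j^4, so ord(j) = 4.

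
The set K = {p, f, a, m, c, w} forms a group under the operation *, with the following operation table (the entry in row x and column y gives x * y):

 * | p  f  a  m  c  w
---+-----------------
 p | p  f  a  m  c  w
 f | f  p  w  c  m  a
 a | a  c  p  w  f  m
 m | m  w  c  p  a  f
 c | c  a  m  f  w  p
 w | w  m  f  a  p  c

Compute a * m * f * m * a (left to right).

a

a * m = w
w * f = m
m * m = p
p * a = a
(Structurally, K here is isomorphic to the symmetric group S_3.)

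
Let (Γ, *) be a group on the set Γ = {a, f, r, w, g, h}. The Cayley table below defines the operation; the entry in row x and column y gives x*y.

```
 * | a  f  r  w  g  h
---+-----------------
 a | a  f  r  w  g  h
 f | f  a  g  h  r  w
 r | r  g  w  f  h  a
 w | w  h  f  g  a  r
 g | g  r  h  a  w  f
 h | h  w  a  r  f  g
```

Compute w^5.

w^1 = w
w^2 = w*w = g
w^3 = g*w = a
w^4 = a*w = w
w^5 = w*w = g
(Structurally, Γ here is isomorphic to the cyclic group Z_6.)

g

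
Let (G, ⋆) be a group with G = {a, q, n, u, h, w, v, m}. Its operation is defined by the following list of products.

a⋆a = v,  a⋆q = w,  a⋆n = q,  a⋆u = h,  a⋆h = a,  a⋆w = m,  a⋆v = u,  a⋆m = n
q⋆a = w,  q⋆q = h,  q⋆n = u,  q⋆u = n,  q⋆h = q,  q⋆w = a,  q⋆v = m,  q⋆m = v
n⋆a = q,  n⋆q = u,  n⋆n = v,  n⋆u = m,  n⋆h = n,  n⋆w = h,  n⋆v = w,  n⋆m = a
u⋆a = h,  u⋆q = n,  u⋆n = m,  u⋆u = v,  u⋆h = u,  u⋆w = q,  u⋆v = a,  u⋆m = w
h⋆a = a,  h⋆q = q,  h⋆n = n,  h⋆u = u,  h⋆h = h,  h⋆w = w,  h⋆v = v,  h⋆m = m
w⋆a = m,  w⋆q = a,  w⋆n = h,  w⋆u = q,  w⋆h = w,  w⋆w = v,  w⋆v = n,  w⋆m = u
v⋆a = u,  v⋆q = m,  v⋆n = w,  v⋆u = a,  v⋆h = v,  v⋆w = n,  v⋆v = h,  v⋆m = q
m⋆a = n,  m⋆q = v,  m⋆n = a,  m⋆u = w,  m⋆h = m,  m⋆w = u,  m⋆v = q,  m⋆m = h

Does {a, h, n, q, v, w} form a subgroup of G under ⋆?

No

v ⋆ a = u, which is not in {a, h, n, q, v, w}.
The subset is not closed under ⋆, so it is not a subgroup.
(Structurally, G here is isomorphic to Z_2 x Z_4.)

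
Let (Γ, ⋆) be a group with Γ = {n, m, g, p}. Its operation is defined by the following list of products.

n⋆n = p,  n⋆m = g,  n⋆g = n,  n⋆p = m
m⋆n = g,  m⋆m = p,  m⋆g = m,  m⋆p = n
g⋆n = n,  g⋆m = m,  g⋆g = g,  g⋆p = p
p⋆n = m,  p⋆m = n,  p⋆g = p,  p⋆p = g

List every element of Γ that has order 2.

Identity is g. Compute the order of each non-identity element by repeated multiplication:
  n: n → p → m → g  (order 4)
  m: m → p → n → g  (order 4)
  p: p → g  (order 2)
Elements of order 2: {p}.

{p}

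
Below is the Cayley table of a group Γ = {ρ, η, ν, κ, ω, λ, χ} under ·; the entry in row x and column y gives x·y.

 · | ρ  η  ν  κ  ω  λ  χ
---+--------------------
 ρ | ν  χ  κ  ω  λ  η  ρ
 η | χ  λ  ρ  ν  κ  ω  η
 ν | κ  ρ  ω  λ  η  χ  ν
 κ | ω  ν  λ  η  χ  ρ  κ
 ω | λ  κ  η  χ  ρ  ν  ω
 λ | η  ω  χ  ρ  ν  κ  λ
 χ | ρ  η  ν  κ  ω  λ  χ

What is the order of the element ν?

7

The identity element is χ (its row matches the header).
ν^1 = ν
ν^2 = ν·ν = ω
ν^3 = ω·ν = η
ν^4 = η·ν = ρ
ν^5 = ρ·ν = κ
ν^6 = κ·ν = λ
ν^7 = λ·ν = χ
The first power of ν equal to the identity is ν^7, so ord(ν) = 7.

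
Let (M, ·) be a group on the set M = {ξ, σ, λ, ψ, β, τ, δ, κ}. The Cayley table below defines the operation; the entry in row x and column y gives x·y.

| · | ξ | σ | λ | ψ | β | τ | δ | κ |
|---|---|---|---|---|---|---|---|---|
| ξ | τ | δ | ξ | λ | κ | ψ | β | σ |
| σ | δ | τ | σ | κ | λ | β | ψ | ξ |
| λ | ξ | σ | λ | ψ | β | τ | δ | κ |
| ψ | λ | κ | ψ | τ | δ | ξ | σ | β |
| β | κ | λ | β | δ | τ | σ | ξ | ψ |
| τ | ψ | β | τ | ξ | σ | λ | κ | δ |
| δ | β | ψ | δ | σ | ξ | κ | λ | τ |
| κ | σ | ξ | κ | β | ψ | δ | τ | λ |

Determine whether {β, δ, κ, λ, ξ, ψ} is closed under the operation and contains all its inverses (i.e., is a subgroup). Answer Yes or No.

No

β·β = τ, which is not in {β, δ, κ, λ, ξ, ψ}.
The subset is not closed under ·, so it is not a subgroup.
(Structurally, M here is isomorphic to Z_2 x Z_4.)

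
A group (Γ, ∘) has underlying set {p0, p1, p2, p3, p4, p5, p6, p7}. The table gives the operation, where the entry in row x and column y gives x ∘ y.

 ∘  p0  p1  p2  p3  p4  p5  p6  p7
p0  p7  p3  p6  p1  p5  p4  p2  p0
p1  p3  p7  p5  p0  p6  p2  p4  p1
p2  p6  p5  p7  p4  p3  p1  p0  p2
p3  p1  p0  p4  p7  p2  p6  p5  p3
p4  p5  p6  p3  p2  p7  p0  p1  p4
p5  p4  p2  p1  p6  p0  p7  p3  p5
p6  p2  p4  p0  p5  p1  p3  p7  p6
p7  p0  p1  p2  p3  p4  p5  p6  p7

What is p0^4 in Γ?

p0^1 = p0
p0^2 = p0 ∘ p0 = p7
p0^3 = p7 ∘ p0 = p0
p0^4 = p0 ∘ p0 = p7

p7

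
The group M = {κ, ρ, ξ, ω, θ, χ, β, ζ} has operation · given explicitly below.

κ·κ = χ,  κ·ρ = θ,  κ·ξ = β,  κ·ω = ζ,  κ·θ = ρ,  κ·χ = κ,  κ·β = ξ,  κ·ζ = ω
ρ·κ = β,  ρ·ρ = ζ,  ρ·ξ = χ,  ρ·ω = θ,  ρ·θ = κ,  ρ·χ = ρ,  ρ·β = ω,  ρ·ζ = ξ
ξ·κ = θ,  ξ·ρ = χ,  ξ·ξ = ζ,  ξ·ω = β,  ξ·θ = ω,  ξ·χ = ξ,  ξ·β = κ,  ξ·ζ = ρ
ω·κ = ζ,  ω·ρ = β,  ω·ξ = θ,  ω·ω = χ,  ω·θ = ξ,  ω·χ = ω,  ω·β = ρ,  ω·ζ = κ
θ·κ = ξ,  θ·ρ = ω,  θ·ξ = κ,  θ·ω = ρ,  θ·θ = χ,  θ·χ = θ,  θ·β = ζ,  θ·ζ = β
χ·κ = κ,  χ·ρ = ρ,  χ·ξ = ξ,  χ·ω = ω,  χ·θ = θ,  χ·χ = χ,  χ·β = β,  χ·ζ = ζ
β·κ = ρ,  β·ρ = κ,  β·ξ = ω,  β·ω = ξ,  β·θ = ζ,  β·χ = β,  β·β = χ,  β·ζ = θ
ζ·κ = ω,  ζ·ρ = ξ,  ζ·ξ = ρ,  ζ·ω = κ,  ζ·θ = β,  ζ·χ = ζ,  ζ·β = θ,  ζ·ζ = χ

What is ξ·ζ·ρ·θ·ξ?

ξ·ζ = ρ
ρ·ρ = ζ
ζ·θ = β
β·ξ = ω

ω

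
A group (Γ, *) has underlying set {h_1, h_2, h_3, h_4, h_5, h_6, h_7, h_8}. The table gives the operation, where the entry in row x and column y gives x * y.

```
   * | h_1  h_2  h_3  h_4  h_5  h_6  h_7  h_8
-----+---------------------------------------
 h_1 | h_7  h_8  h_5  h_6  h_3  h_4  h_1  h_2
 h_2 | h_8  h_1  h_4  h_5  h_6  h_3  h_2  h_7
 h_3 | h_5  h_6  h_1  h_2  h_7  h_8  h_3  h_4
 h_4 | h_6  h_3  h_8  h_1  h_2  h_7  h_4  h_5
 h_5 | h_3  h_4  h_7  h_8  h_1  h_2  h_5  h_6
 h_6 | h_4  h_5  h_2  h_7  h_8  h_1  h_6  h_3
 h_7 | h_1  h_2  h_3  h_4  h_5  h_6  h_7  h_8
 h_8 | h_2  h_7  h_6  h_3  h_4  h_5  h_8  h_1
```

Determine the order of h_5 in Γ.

The identity element is h_7 (its row matches the header).
h_5^1 = h_5
h_5^2 = h_5 * h_5 = h_1
h_5^3 = h_1 * h_5 = h_3
h_5^4 = h_3 * h_5 = h_7
The first power of h_5 equal to the identity is h_5^4, so ord(h_5) = 4.

4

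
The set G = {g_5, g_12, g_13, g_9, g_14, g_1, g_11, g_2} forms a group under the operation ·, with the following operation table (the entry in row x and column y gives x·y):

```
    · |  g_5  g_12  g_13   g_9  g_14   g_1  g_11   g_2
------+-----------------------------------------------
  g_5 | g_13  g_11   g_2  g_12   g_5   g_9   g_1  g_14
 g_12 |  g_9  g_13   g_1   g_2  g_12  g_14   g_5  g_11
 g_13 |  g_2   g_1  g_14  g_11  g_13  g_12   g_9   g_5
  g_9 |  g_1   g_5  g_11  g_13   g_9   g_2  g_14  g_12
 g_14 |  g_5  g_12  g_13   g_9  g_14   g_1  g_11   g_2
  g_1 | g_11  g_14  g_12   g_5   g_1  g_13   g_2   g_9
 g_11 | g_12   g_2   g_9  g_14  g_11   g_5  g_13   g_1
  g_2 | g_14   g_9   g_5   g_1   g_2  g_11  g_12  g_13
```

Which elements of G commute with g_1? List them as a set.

Compare row g_1 with column g_1 entry by entry.
g_12·g_1 = g_14 = g_1·g_12, so g_12 commutes with g_1.
g_9·g_1 = g_2 but g_1·g_9 = g_5, so g_9 does not.
Collecting the elements that commute with g_1: C(g_1) = {g_1, g_12, g_13, g_14}.

{g_1, g_12, g_13, g_14}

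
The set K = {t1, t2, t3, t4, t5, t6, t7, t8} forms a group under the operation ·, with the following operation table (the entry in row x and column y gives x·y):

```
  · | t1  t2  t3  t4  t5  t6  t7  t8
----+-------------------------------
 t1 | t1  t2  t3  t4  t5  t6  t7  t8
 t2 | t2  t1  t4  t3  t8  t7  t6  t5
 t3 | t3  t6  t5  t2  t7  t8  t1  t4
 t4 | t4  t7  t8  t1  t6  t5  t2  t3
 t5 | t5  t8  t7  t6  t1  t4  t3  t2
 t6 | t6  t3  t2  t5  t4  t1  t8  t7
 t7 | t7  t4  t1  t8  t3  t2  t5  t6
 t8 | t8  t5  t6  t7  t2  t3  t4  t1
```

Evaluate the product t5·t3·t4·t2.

t5·t3 = t7
t7·t4 = t8
t8·t2 = t5

t5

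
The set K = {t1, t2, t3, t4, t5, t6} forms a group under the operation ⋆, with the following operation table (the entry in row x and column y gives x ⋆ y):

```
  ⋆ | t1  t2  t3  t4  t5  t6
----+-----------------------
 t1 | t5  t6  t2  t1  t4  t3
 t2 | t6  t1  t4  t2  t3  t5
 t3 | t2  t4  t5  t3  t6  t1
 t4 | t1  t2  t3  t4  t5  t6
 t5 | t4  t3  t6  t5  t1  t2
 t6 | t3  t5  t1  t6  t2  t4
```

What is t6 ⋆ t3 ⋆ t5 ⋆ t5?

t6 ⋆ t3 = t1
t1 ⋆ t5 = t4
t4 ⋆ t5 = t5

t5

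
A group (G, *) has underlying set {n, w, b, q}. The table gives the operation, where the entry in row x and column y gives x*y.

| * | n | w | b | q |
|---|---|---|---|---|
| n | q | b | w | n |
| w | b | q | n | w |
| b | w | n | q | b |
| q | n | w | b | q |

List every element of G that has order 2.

{b, n, w}

Identity is q. Compute the order of each non-identity element by repeated multiplication:
  n: n → q  (order 2)
  w: w → q  (order 2)
  b: b → q  (order 2)
Elements of order 2: {b, n, w}.
(Structurally, G here is isomorphic to the Klein four-group V_4.)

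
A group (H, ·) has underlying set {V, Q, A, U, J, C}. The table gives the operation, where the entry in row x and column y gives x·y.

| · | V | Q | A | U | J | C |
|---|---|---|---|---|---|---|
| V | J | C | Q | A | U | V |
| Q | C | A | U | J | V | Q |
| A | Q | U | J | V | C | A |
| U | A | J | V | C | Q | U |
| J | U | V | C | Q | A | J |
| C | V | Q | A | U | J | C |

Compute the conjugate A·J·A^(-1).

The identity is C. In row A, the entry C sits in column J, so A^(-1) = J.
A·J = C
C·J = J

J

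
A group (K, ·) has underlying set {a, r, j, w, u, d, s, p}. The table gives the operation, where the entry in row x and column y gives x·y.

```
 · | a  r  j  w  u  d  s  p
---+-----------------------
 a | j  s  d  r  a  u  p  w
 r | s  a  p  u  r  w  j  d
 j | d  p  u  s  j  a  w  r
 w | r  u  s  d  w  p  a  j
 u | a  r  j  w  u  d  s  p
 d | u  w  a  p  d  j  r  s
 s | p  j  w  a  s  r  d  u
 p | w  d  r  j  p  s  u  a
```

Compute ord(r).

The identity element is u (its row matches the header).
r^1 = r
r^2 = r·r = a
r^3 = a·r = s
r^4 = s·r = j
r^5 = j·r = p
r^6 = p·r = d
r^7 = d·r = w
r^8 = w·r = u
The first power of r equal to the identity is r^8, so ord(r) = 8.

8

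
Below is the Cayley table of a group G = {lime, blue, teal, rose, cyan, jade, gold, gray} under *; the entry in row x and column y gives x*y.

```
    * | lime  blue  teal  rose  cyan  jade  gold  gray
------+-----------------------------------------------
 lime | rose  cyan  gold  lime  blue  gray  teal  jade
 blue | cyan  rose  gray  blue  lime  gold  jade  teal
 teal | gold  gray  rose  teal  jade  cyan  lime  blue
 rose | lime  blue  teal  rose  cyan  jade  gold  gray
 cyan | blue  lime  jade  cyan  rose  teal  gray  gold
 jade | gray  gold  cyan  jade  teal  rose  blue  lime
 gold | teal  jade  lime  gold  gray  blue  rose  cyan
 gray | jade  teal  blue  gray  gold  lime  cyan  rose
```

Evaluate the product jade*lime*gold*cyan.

jade*lime = gray
gray*gold = cyan
cyan*cyan = rose

rose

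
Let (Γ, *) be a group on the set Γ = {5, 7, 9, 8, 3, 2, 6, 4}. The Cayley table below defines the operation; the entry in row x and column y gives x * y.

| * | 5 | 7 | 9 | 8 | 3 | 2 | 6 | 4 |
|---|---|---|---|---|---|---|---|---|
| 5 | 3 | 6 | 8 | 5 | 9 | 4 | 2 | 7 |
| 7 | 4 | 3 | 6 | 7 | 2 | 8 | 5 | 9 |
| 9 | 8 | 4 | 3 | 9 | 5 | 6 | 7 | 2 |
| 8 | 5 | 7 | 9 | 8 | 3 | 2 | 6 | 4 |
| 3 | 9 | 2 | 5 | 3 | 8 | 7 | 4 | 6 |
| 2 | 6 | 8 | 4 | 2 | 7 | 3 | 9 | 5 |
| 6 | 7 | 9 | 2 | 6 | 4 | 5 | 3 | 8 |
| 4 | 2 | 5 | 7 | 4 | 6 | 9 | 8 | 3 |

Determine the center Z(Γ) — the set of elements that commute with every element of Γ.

{3, 8}

An element z is central iff its row equals its column in the table.
For 5: 5 * 7 = 6 ≠ 4 = 7 * 5, so 5 ∉ Z.
Checking each element this way leaves Z(Γ) = {3, 8}.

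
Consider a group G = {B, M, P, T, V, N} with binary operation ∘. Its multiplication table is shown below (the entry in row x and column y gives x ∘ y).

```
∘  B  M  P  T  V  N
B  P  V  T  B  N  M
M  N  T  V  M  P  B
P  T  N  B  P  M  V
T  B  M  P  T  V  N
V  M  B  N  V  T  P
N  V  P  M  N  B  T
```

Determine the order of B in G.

3

The identity element is T (its row matches the header).
B^1 = B
B^2 = B ∘ B = P
B^3 = P ∘ B = T
The first power of B equal to the identity is B^3, so ord(B) = 3.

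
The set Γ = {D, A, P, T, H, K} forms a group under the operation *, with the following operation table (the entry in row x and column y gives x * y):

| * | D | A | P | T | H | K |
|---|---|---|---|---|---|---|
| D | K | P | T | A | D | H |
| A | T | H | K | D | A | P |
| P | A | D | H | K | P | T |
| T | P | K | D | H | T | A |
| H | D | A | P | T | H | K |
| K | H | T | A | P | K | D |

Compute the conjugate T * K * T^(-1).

The identity is H. In row T, the entry H sits in column T, so T^(-1) = T.
T * K = A
A * T = D

D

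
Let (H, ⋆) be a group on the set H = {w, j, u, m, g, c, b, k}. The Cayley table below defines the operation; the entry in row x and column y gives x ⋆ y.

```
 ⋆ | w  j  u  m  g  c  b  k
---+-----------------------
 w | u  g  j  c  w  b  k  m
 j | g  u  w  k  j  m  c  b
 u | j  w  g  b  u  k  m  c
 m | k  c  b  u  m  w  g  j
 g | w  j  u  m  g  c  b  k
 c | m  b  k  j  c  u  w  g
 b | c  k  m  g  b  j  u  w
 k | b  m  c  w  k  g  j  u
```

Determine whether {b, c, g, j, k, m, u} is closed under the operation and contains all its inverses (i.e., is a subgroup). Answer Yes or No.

u ⋆ j = w, which is not in {b, c, g, j, k, m, u}.
The subset is not closed under ⋆, so it is not a subgroup.

No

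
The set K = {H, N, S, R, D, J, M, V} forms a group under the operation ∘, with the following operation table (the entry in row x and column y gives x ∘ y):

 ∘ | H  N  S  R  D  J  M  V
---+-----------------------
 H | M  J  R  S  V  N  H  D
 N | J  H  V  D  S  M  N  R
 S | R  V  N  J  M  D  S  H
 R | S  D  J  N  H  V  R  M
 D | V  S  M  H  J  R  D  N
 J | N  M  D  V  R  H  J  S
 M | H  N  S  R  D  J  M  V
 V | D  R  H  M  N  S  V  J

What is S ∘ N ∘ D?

N

S ∘ N = V
V ∘ D = N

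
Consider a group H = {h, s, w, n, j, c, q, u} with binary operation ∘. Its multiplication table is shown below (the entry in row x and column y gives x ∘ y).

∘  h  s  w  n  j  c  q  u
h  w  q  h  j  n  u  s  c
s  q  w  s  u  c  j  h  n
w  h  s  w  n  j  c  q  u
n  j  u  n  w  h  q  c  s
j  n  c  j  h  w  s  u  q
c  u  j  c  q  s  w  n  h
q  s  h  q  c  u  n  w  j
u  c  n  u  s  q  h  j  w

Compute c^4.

w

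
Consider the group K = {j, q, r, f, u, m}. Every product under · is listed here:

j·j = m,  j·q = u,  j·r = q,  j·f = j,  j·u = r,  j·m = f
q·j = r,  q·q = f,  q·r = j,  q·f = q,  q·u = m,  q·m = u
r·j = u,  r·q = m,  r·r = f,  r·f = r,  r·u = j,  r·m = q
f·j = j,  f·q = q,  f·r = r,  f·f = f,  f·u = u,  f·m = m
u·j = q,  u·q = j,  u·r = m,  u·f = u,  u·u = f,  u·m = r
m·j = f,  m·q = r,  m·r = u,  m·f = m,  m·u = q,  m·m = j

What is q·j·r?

f

q·j = r
r·r = f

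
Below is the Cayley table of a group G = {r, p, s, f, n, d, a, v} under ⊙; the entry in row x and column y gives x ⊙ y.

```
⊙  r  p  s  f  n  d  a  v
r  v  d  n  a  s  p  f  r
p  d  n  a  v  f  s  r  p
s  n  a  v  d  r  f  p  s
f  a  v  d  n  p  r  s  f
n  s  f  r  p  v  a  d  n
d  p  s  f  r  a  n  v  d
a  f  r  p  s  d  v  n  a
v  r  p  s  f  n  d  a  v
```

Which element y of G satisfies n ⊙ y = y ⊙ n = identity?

First locate the identity: row v matches the header, so v is the identity.
Scan row n for v: n ⊙ n = v. Hence n^(-1) = n.

n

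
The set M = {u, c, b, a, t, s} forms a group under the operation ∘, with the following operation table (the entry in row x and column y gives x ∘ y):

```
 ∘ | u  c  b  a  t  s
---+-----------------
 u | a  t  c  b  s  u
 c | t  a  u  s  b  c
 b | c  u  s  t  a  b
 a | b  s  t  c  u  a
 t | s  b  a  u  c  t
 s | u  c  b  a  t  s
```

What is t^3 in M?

t^1 = t
t^2 = t ∘ t = c
t^3 = c ∘ t = b

b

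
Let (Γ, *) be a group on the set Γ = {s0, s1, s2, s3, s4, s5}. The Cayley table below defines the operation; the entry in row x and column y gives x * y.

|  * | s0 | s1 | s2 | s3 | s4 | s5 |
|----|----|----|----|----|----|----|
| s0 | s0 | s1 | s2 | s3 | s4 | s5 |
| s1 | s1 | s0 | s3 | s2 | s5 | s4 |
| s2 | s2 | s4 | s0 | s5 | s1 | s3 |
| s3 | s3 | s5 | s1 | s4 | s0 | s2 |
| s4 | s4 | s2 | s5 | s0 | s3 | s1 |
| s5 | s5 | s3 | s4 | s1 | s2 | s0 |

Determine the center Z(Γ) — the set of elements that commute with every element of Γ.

An element z is central iff its row equals its column in the table.
For s2: s2 * s3 = s5 ≠ s1 = s3 * s2, so s2 ∉ Z.
Checking each element this way leaves Z(Γ) = {s0}.

{s0}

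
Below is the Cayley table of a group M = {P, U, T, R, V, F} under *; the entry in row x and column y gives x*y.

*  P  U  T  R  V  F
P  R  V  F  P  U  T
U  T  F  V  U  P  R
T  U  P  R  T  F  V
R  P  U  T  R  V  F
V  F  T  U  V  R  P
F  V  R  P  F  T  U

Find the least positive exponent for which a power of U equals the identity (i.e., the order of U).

3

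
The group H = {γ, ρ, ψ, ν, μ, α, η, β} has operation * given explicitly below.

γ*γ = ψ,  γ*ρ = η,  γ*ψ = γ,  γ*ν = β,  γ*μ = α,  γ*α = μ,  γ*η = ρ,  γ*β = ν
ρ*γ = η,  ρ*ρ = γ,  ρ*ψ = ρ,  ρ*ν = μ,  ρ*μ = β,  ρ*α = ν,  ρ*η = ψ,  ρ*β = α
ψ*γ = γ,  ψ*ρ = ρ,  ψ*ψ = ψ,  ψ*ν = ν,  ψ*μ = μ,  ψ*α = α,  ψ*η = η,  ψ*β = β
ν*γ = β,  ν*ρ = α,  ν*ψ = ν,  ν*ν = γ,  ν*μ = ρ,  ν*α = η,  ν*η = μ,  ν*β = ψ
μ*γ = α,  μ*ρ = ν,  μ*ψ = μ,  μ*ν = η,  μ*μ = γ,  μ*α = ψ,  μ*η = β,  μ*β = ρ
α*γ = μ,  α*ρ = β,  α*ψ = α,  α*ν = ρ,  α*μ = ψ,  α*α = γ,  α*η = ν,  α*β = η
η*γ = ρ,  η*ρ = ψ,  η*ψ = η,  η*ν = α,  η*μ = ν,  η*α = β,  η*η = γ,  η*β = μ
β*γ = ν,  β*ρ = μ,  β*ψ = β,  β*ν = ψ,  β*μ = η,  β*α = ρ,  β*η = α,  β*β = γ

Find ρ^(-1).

First locate the identity: row ψ matches the header, so ψ is the identity.
Scan row ρ for ψ: ρ*η = ψ. Hence ρ^(-1) = η.
(Structurally, H here is isomorphic to the quaternion group Q_8.)

η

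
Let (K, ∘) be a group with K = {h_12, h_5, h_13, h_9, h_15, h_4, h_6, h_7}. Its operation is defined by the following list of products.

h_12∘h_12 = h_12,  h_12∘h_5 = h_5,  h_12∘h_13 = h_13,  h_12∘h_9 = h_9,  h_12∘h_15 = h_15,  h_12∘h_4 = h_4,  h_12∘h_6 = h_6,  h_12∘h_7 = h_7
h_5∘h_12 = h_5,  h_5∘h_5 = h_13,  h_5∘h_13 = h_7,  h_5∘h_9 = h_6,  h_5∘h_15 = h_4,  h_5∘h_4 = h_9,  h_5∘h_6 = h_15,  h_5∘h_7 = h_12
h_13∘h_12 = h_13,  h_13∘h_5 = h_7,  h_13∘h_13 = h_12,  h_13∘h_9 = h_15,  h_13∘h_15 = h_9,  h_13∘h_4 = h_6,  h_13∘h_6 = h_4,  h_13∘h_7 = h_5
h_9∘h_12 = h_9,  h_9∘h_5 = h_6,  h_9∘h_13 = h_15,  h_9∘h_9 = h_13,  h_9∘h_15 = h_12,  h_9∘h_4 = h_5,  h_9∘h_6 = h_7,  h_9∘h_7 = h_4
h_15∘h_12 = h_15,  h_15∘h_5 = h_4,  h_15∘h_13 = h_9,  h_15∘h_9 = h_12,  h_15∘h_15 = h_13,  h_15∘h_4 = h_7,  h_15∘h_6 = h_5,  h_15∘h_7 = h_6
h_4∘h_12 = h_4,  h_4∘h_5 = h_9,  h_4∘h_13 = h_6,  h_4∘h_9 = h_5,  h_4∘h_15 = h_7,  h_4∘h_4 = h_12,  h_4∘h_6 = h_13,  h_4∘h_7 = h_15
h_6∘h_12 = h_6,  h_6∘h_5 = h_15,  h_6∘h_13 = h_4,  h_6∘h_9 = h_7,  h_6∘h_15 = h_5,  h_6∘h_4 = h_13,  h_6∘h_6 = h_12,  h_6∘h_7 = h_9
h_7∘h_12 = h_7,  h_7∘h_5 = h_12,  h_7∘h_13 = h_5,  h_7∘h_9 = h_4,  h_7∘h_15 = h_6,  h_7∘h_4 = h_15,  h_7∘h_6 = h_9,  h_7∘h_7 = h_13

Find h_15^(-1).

h_9

First locate the identity: row h_12 matches the header, so h_12 is the identity.
Scan row h_15 for h_12: h_15 ∘ h_9 = h_12. Hence h_15^(-1) = h_9.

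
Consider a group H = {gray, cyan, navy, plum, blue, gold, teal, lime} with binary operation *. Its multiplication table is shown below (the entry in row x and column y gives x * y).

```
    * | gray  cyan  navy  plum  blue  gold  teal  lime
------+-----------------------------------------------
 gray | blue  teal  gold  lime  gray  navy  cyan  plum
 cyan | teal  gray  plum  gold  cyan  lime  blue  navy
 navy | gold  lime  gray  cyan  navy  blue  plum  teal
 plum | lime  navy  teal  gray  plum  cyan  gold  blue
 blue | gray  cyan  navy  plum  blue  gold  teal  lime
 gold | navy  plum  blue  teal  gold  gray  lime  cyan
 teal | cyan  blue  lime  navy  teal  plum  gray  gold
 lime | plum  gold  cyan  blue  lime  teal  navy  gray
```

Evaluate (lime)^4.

blue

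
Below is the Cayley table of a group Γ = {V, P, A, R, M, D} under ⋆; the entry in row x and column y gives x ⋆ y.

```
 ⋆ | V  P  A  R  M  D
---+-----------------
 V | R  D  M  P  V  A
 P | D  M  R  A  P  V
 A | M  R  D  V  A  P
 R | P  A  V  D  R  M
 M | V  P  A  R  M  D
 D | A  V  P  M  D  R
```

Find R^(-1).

First locate the identity: row M matches the header, so M is the identity.
Scan row R for M: R ⋆ D = M. Hence R^(-1) = D.

D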